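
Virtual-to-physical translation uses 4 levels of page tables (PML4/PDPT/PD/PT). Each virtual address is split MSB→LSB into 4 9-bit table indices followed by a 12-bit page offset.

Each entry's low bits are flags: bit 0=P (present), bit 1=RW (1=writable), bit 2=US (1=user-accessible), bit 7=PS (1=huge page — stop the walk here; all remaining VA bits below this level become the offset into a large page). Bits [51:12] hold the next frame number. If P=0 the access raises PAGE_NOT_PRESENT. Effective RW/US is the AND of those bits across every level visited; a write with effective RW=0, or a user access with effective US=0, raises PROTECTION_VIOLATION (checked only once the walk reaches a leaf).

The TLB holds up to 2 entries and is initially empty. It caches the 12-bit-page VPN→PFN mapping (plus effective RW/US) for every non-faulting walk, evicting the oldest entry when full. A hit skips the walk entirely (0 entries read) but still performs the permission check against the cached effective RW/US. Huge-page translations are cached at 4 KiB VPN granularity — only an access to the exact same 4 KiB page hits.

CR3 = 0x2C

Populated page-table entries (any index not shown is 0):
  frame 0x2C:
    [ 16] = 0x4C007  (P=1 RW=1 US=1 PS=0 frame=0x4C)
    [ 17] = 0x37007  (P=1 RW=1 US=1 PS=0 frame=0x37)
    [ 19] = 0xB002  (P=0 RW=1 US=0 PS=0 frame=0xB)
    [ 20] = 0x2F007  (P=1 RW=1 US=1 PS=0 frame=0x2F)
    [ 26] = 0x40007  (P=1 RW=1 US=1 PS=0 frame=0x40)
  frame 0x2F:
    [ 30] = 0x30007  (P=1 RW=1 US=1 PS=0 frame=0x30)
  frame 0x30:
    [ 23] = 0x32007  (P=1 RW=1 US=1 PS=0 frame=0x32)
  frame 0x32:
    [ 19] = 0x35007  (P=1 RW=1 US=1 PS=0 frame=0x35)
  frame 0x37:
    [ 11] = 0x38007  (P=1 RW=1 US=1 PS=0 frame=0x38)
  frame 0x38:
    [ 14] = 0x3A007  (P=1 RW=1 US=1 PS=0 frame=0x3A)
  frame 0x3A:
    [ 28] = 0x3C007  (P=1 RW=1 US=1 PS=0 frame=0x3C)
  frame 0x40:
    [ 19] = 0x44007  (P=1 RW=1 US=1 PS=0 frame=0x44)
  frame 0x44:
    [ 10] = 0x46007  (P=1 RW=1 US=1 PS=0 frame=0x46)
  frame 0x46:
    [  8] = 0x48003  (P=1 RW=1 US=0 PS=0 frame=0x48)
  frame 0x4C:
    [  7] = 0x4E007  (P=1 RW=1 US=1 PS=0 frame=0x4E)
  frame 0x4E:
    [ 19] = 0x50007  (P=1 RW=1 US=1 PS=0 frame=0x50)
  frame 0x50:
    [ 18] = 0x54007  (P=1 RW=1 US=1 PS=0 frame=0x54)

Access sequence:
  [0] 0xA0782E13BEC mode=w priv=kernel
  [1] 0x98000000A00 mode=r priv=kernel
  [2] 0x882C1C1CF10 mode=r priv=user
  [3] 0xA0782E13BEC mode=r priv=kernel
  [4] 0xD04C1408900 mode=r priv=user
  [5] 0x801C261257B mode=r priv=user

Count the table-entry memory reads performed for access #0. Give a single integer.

Per-access translation:
#0 VA=0xA0782E13BEC (w,kernel):
  lvl0: tbl 0x2C, slot 20 ⇒ 0x2F007 (P1/RW1/US1/PS0)
  lvl1: tbl 0x2F, slot 30 ⇒ 0x30007 (P1/RW1/US1/PS0)
  lvl2: tbl 0x30, slot 23 ⇒ 0x32007 (P1/RW1/US1/PS0)
  lvl3: tbl 0x32, slot 19 ⇒ 0x35007 (P1/RW1/US1/PS0)
  ⇒ phys 0x35BEC  [4 reads]
#1 VA=0x98000000A00 (r,kernel):
  lvl0: tbl 0x2C, slot 19 ⇒ 0xB002 (P0/RW1/US0/PS0)
  ✗ PAGE_NOT_PRESENT  [1 reads]
#2 VA=0x882C1C1CF10 (r,user):
  lvl0: tbl 0x2C, slot 17 ⇒ 0x37007 (P1/RW1/US1/PS0)
  lvl1: tbl 0x37, slot 11 ⇒ 0x38007 (P1/RW1/US1/PS0)
  lvl2: tbl 0x38, slot 14 ⇒ 0x3A007 (P1/RW1/US1/PS0)
  lvl3: tbl 0x3A, slot 28 ⇒ 0x3C007 (P1/RW1/US1/PS0)
  ⇒ phys 0x3CF10  [4 reads]
#3 VA=0xA0782E13BEC (r,kernel):
  TLB hit vpn=0xA0782E13 → PA=0x35BEC
#4 VA=0xD04C1408900 (r,user):
  lvl0: tbl 0x2C, slot 26 ⇒ 0x40007 (P1/RW1/US1/PS0)
  lvl1: tbl 0x40, slot 19 ⇒ 0x44007 (P1/RW1/US1/PS0)
  lvl2: tbl 0x44, slot 10 ⇒ 0x46007 (P1/RW1/US1/PS0)
  lvl3: tbl 0x46, slot 8 ⇒ 0x48003 (P1/RW1/US0/PS0)
  ✗ PROTECTION_VIOLATION  [4 reads]
#5 VA=0x801C261257B (r,user):
  lvl0: tbl 0x2C, slot 16 ⇒ 0x4C007 (P1/RW1/US1/PS0)
  lvl1: tbl 0x4C, slot 7 ⇒ 0x4E007 (P1/RW1/US1/PS0)
  lvl2: tbl 0x4E, slot 19 ⇒ 0x50007 (P1/RW1/US1/PS0)
  lvl3: tbl 0x50, slot 18 ⇒ 0x54007 (P1/RW1/US1/PS0)
  ⇒ phys 0x5457B  [4 reads]

Entries read for #0: 4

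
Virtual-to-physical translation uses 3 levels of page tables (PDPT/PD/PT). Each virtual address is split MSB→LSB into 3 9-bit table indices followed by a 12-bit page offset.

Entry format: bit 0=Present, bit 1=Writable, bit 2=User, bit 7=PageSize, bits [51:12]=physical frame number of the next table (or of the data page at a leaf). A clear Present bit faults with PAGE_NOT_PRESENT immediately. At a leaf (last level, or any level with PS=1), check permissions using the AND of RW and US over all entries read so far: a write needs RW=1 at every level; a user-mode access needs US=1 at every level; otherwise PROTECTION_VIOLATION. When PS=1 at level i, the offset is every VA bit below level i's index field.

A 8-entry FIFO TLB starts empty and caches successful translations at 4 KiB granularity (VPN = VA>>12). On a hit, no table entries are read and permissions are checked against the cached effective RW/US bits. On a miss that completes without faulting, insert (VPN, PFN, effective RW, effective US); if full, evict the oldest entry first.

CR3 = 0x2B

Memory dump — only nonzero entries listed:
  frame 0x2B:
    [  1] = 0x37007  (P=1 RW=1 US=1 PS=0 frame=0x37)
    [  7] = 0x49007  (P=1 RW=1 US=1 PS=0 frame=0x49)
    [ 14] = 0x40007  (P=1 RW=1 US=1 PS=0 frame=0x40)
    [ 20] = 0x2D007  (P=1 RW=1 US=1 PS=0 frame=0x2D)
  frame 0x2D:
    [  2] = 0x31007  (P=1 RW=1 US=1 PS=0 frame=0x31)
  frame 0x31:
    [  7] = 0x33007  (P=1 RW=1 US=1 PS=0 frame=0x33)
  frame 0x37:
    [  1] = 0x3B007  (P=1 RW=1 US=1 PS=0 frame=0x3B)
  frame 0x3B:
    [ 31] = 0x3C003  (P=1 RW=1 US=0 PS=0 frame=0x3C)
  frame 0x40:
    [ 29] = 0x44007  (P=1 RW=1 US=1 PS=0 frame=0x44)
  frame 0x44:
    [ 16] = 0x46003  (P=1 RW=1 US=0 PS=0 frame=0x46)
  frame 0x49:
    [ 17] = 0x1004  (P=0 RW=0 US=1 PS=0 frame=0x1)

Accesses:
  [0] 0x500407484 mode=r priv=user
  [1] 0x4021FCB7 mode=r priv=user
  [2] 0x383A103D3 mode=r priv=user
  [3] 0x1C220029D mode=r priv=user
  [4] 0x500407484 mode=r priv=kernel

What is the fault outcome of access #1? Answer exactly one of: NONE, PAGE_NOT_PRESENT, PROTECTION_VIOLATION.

Walk each access:
#0 VA=0x500407484 (r,user):
  L0: frame=0x2B idx=20 entry=0x2D007 [P=1 RW=1 US=1 PS=0]
  L1: frame=0x2D idx=2 entry=0x31007 [P=1 RW=1 US=1 PS=0]
  L2: frame=0x31 idx=7 entry=0x33007 [P=1 RW=1 US=1 PS=0]
  ✓ 0x33484  — 3 lookups
#1 VA=0x4021FCB7 (r,user):
  L0: frame=0x2B idx=1 entry=0x37007 [P=1 RW=1 US=1 PS=0]
  L1: frame=0x37 idx=1 entry=0x3B007 [P=1 RW=1 US=1 PS=0]
  L2: frame=0x3B idx=31 entry=0x3C003 [P=1 RW=1 US=0 PS=0]
  → PROTECTION_VIOLATION  (3 entries read)
#2 VA=0x383A103D3 (r,user):
  L0: frame=0x2B idx=14 entry=0x40007 [P=1 RW=1 US=1 PS=0]
  L1: frame=0x40 idx=29 entry=0x44007 [P=1 RW=1 US=1 PS=0]
  L2: frame=0x44 idx=16 entry=0x46003 [P=1 RW=1 US=0 PS=0]
  → PROTECTION_VIOLATION  (3 entries read)
#3 VA=0x1C220029D (r,user):
  L0: frame=0x2B idx=7 entry=0x49007 [P=1 RW=1 US=1 PS=0]
  L1: frame=0x49 idx=17 entry=0x1004 [P=0 RW=0 US=1 PS=0]
  → PAGE_NOT_PRESENT  (2 entries read)
#4 VA=0x500407484 (r,kernel):
  TLB hit vpn=0x500407 → PA=0x33484

Access #1 fault: PROTECTION_VIOLATION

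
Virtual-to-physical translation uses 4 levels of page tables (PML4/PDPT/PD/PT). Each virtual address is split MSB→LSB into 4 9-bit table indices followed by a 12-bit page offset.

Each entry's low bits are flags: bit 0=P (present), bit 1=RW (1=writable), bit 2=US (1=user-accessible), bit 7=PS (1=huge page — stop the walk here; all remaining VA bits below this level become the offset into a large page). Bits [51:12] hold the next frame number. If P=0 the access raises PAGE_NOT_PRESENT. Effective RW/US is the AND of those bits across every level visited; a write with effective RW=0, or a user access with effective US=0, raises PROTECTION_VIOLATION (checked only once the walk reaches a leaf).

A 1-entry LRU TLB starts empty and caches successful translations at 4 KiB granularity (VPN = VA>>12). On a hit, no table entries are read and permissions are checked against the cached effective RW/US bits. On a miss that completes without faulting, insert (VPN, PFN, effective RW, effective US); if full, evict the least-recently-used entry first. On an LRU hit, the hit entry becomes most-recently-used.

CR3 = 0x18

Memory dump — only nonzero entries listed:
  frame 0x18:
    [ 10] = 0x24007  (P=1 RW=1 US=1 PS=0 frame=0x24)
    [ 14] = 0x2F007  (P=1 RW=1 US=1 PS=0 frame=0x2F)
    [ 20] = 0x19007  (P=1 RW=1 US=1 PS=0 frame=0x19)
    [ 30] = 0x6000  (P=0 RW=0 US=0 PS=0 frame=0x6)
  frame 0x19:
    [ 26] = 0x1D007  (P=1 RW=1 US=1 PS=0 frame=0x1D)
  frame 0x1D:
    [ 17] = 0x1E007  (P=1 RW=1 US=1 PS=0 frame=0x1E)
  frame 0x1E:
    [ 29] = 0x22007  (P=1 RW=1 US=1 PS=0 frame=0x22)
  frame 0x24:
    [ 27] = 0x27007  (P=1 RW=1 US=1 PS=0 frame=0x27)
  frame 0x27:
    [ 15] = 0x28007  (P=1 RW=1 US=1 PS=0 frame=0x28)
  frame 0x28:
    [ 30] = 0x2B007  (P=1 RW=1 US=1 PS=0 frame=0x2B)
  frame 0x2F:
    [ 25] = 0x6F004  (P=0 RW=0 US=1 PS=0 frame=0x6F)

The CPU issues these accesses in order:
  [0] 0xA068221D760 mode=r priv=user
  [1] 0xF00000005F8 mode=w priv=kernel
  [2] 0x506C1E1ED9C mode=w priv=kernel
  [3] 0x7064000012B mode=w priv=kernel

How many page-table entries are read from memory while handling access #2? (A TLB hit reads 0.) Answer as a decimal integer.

Trace:
#0 VA=0xA068221D760 (r,user):
  lvl0: tbl 0x18, slot 20 ⇒ 0x19007 (P1/RW1/US1/PS0)
  lvl1: tbl 0x19, slot 26 ⇒ 0x1D007 (P1/RW1/US1/PS0)
  lvl2: tbl 0x1D, slot 17 ⇒ 0x1E007 (P1/RW1/US1/PS0)
  lvl3: tbl 0x1E, slot 29 ⇒ 0x22007 (P1/RW1/US1/PS0)
  → PA=0x22760  (4 entries read)
#1 VA=0xF00000005F8 (w,kernel):
  lvl0: tbl 0x18, slot 30 ⇒ 0x6000 (P0/RW0/US0/PS0)
  ⇒ fault: PAGE_NOT_PRESENT  — 1 lookups
#2 VA=0x506C1E1ED9C (w,kernel):
  lvl0: tbl 0x18, slot 10 ⇒ 0x24007 (P1/RW1/US1/PS0)
  lvl1: tbl 0x24, slot 27 ⇒ 0x27007 (P1/RW1/US1/PS0)
  lvl2: tbl 0x27, slot 15 ⇒ 0x28007 (P1/RW1/US1/PS0)
  lvl3: tbl 0x28, slot 30 ⇒ 0x2B007 (P1/RW1/US1/PS0)
  → PA=0x2BD9C  (4 entries read)
#3 VA=0x7064000012B (w,kernel):
  lvl0: tbl 0x18, slot 14 ⇒ 0x2F007 (P1/RW1/US1/PS0)
  lvl1: tbl 0x2F, slot 25 ⇒ 0x6F004 (P0/RW0/US1/PS0)
  ⇒ fault: PAGE_NOT_PRESENT  — 2 lookups

Entries read for #2: 4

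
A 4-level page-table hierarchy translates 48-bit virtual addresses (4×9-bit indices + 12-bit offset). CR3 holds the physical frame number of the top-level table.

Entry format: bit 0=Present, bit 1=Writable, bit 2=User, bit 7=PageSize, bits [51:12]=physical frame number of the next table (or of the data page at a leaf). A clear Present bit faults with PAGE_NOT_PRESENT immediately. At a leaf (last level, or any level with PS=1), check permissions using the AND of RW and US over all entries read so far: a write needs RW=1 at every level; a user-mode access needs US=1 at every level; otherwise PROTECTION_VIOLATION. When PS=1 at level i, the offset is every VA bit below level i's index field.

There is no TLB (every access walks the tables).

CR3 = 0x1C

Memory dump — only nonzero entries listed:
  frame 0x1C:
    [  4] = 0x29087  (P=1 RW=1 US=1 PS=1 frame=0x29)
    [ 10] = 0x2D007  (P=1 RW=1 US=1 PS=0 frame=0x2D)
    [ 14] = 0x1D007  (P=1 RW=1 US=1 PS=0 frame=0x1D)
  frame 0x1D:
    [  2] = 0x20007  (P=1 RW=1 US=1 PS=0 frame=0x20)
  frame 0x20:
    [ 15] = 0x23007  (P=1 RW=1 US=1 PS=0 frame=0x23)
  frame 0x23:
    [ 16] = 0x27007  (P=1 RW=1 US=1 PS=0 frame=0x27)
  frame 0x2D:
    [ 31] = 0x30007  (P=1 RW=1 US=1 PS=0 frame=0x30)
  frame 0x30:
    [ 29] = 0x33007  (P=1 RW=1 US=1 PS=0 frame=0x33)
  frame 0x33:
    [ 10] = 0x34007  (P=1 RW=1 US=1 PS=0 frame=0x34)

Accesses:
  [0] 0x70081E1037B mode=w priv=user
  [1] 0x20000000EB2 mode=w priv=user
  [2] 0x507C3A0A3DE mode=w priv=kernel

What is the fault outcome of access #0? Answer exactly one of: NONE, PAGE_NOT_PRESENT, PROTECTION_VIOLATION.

Walk each access:
#0 VA=0x70081E1037B (w,user):
  L0 @0x1C[14] → 0x1D007  P=1,RW=1,US=1,PS=0
  L1 @0x1D[2] → 0x20007  P=1,RW=1,US=1,PS=0
  L2 @0x20[15] → 0x23007  P=1,RW=1,US=1,PS=0
  L3 @0x23[16] → 0x27007  P=1,RW=1,US=1,PS=0
  ⇒ phys 0x2737B  [4 reads]
#1 VA=0x20000000EB2 (w,user):
  L0 @0x1C[4] → 0x29087  P=1,RW=1,US=1,PS=1
  ⇒ phys 0x29EB2 (huge @L0)  [1 reads]
#2 VA=0x507C3A0A3DE (w,kernel):
  L0 @0x1C[10] → 0x2D007  P=1,RW=1,US=1,PS=0
  L1 @0x2D[31] → 0x30007  P=1,RW=1,US=1,PS=0
  L2 @0x30[29] → 0x33007  P=1,RW=1,US=1,PS=0
  L3 @0x33[10] → 0x34007  P=1,RW=1,US=1,PS=0
  ⇒ phys 0x343DE  [4 reads]

Access #0 fault: NONE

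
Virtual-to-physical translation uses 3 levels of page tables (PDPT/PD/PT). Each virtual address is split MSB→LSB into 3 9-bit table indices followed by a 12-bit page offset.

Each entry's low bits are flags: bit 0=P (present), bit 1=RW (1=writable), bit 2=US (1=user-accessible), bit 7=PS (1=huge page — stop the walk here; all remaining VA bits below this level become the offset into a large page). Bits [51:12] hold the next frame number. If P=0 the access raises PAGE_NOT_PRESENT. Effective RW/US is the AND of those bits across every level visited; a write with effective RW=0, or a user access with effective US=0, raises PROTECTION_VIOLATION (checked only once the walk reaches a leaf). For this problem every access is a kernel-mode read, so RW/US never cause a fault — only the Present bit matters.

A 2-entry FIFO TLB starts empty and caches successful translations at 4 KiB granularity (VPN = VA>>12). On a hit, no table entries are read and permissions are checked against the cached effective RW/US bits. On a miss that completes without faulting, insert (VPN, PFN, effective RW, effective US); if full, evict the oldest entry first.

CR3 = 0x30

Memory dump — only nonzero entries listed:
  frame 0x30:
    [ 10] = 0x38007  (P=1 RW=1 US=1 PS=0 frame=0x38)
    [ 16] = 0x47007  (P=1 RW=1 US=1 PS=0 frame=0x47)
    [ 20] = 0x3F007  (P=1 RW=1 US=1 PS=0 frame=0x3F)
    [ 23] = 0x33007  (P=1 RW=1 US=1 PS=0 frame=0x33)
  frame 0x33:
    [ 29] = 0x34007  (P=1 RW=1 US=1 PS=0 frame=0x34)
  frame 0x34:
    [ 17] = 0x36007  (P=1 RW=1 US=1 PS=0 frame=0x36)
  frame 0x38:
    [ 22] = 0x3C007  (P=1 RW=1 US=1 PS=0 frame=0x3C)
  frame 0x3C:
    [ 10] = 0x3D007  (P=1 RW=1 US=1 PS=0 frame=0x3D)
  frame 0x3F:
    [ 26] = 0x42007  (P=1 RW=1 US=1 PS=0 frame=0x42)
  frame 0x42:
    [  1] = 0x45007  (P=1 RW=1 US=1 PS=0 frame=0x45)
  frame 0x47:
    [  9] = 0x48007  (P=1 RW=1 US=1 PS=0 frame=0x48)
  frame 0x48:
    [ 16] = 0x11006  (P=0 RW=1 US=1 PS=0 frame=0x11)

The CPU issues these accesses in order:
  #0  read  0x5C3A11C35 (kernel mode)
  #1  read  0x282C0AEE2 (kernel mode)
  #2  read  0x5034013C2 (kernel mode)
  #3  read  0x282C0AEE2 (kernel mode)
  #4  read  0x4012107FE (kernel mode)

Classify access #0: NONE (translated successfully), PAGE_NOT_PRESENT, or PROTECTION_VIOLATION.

Trace:
#0 VA=0x5C3A11C35 (r,kernel):
  L0 @0x30[23] → 0x33007  P=1,RW=1,US=1,PS=0
  L1 @0x33[29] → 0x34007  P=1,RW=1,US=1,PS=0
  L2 @0x34[17] → 0x36007  P=1,RW=1,US=1,PS=0
  ✓ 0x36C35  — 3 lookups
#1 VA=0x282C0AEE2 (r,kernel):
  L0 @0x30[10] → 0x38007  P=1,RW=1,US=1,PS=0
  L1 @0x38[22] → 0x3C007  P=1,RW=1,US=1,PS=0
  L2 @0x3C[10] → 0x3D007  P=1,RW=1,US=1,PS=0
  ✓ 0x3DEE2  — 3 lookups
#2 VA=0x5034013C2 (r,kernel):
  L0 @0x30[20] → 0x3F007  P=1,RW=1,US=1,PS=0
  L1 @0x3F[26] → 0x42007  P=1,RW=1,US=1,PS=0
  L2 @0x42[1] → 0x45007  P=1,RW=1,US=1,PS=0
  ✓ 0x453C2  — 3 lookups
#3 VA=0x282C0AEE2 (r,kernel):
  TLB hit vpn=0x282C0A → PA=0x3DEE2
#4 VA=0x4012107FE (r,kernel):
  L0 @0x30[16] → 0x47007  P=1,RW=1,US=1,PS=0
  L1 @0x47[9] → 0x48007  P=1,RW=1,US=1,PS=0
  L2 @0x48[16] → 0x11006  P=0,RW=1,US=1,PS=0
  → PAGE_NOT_PRESENT  (3 entries read)

Access #0 fault: NONE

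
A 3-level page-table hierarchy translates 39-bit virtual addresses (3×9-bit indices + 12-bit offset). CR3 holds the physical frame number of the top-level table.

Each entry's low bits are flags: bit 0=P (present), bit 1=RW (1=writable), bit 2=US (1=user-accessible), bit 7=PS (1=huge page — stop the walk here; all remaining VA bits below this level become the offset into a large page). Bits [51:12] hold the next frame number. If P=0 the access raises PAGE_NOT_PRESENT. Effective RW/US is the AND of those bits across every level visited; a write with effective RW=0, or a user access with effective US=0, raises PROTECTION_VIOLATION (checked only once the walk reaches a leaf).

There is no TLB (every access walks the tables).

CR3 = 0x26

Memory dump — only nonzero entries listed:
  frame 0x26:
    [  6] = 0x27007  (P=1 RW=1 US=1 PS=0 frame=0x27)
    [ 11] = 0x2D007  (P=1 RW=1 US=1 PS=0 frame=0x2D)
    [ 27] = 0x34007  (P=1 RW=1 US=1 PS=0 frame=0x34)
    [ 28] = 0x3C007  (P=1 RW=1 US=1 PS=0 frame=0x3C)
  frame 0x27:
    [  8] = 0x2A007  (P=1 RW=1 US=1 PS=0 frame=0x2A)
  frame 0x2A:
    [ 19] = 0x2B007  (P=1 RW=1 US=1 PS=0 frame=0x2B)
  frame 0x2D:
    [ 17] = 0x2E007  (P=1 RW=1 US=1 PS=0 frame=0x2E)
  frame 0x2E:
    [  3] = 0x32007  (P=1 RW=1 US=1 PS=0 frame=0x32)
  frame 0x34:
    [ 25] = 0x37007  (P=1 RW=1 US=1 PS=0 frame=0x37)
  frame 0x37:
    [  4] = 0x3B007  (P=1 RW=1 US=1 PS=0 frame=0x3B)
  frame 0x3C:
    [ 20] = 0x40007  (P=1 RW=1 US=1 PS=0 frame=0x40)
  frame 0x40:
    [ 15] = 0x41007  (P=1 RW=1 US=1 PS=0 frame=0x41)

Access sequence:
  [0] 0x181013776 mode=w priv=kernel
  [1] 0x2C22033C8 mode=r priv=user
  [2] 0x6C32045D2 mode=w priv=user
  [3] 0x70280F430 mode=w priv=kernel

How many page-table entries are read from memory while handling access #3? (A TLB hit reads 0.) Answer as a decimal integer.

Walk each access:
#0 VA=0x181013776 (w,kernel):
  L0 @0x26[6] → 0x27007  P=1,RW=1,US=1,PS=0
  L1 @0x27[8] → 0x2A007  P=1,RW=1,US=1,PS=0
  L2 @0x2A[19] → 0x2B007  P=1,RW=1,US=1,PS=0
  ⇒ phys 0x2B776  [3 reads]
#1 VA=0x2C22033C8 (r,user):
  L0 @0x26[11] → 0x2D007  P=1,RW=1,US=1,PS=0
  L1 @0x2D[17] → 0x2E007  P=1,RW=1,US=1,PS=0
  L2 @0x2E[3] → 0x32007  P=1,RW=1,US=1,PS=0
  ⇒ phys 0x323C8  [3 reads]
#2 VA=0x6C32045D2 (w,user):
  L0 @0x26[27] → 0x34007  P=1,RW=1,US=1,PS=0
  L1 @0x34[25] → 0x37007  P=1,RW=1,US=1,PS=0
  L2 @0x37[4] → 0x3B007  P=1,RW=1,US=1,PS=0
  ⇒ phys 0x3B5D2  [3 reads]
#3 VA=0x70280F430 (w,kernel):
  L0 @0x26[28] → 0x3C007  P=1,RW=1,US=1,PS=0
  L1 @0x3C[20] → 0x40007  P=1,RW=1,US=1,PS=0
  L2 @0x40[15] → 0x41007  P=1,RW=1,US=1,PS=0
  ⇒ phys 0x41430  [3 reads]

Entries read for #3: 3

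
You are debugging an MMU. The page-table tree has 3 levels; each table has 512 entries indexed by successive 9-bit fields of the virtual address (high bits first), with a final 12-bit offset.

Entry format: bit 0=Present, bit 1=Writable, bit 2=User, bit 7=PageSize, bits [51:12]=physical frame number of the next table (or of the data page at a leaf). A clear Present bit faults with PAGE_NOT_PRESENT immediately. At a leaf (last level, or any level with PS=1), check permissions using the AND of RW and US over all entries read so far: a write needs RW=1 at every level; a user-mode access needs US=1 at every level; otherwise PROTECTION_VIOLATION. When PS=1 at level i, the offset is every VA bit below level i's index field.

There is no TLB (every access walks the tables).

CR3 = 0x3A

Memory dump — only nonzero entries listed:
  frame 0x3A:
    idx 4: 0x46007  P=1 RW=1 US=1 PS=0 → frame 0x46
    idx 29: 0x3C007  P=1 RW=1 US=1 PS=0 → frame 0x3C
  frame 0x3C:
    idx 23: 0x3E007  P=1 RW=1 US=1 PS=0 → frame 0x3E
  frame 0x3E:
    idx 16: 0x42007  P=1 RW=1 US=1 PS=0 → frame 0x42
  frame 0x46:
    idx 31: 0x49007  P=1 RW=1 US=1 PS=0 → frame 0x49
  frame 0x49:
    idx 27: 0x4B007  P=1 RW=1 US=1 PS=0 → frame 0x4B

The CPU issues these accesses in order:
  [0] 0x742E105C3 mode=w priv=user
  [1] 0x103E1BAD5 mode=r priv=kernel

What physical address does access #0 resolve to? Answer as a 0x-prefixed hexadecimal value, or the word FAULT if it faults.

Walk each access:
#0 VA=0x742E105C3 (w,user):
  L0 @0x3A[29] → 0x3C007  P=1,RW=1,US=1,PS=0
  L1 @0x3C[23] → 0x3E007  P=1,RW=1,US=1,PS=0
  L2 @0x3E[16] → 0x42007  P=1,RW=1,US=1,PS=0
  ⇒ phys 0x425C3  [3 reads]
#1 VA=0x103E1BAD5 (r,kernel):
  L0 @0x3A[4] → 0x46007  P=1,RW=1,US=1,PS=0
  L1 @0x46[31] → 0x49007  P=1,RW=1,US=1,PS=0
  L2 @0x49[27] → 0x4B007  P=1,RW=1,US=1,PS=0
  ⇒ phys 0x4BAD5  [3 reads]

Access #0 PA: 0x425C3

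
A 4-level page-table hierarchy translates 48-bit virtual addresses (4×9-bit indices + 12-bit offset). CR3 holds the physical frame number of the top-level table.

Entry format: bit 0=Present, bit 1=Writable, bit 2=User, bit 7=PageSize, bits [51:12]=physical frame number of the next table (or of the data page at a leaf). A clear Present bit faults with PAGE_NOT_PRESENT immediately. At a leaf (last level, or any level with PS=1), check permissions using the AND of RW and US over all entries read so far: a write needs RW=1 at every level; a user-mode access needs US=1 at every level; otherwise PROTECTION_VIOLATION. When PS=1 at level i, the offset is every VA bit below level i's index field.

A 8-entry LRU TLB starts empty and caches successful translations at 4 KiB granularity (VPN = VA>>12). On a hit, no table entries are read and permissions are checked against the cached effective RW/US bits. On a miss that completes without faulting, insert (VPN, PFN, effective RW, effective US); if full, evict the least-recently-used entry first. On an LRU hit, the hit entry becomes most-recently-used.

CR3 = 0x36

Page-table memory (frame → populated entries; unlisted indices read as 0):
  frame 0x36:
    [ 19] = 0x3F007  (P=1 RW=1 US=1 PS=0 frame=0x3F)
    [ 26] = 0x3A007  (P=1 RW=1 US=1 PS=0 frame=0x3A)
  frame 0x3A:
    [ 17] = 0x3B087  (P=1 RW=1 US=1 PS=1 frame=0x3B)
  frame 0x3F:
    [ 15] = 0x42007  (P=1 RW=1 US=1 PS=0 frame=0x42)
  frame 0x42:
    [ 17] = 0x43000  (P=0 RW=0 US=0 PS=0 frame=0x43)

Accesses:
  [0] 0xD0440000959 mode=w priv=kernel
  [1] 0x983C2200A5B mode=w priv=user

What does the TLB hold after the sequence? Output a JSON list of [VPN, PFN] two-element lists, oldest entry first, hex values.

Walk each access:
#0 VA=0xD0440000959 (w,kernel):
  L0: frame=0x36 idx=26 entry=0x3A007 [P=1 RW=1 US=1 PS=0]
  L1: frame=0x3A idx=17 entry=0x3B087 [P=1 RW=1 US=1 PS=1]
  → PA=0x3B959 (huge @L1)  (2 entries read)
#1 VA=0x983C2200A5B (w,user):
  L0: frame=0x36 idx=19 entry=0x3F007 [P=1 RW=1 US=1 PS=0]
  L1: frame=0x3F idx=15 entry=0x42007 [P=1 RW=1 US=1 PS=0]
  L2: frame=0x42 idx=17 entry=0x43000 [P=0 RW=0 US=0 PS=0]
  ✗ PAGE_NOT_PRESENT  [3 reads]

TLB: [["0xD0440000", "0x3B"]]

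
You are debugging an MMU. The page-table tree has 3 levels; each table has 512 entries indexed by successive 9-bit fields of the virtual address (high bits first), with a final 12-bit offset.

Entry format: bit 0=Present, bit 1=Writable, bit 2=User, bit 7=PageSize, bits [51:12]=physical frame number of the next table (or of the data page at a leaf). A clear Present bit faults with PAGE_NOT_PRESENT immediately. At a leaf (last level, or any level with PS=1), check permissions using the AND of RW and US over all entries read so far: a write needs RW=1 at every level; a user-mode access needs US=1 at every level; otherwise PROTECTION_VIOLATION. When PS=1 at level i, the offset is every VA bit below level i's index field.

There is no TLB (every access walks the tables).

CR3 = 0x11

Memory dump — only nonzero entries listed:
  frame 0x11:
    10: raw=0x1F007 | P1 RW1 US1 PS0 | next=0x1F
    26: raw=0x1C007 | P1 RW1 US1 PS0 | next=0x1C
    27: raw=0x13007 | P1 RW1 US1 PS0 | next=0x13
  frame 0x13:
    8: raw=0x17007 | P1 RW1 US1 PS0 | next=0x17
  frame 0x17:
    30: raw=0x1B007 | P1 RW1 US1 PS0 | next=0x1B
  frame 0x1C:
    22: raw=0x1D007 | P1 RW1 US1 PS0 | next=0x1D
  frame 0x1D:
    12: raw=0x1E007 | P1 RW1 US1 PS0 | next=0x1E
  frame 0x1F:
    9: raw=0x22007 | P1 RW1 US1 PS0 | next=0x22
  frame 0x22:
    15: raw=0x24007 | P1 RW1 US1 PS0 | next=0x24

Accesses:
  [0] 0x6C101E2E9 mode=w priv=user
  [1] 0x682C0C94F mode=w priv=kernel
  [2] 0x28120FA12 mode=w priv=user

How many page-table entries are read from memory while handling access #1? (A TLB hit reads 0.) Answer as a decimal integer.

Per-access translation:
#0 VA=0x6C101E2E9 (w,user):
  L0 @0x11[27] → 0x13007  P=1,RW=1,US=1,PS=0
  L1 @0x13[8] → 0x17007  P=1,RW=1,US=1,PS=0
  L2 @0x17[30] → 0x1B007  P=1,RW=1,US=1,PS=0
  ⇒ phys 0x1B2E9  [3 reads]
#1 VA=0x682C0C94F (w,kernel):
  L0 @0x11[26] → 0x1C007  P=1,RW=1,US=1,PS=0
  L1 @0x1C[22] → 0x1D007  P=1,RW=1,US=1,PS=0
  L2 @0x1D[12] → 0x1E007  P=1,RW=1,US=1,PS=0
  ⇒ phys 0x1E94F  [3 reads]
#2 VA=0x28120FA12 (w,user):
  L0 @0x11[10] → 0x1F007  P=1,RW=1,US=1,PS=0
  L1 @0x1F[9] → 0x22007  P=1,RW=1,US=1,PS=0
  L2 @0x22[15] → 0x24007  P=1,RW=1,US=1,PS=0
  ⇒ phys 0x24A12  [3 reads]

Entries read for #1: 3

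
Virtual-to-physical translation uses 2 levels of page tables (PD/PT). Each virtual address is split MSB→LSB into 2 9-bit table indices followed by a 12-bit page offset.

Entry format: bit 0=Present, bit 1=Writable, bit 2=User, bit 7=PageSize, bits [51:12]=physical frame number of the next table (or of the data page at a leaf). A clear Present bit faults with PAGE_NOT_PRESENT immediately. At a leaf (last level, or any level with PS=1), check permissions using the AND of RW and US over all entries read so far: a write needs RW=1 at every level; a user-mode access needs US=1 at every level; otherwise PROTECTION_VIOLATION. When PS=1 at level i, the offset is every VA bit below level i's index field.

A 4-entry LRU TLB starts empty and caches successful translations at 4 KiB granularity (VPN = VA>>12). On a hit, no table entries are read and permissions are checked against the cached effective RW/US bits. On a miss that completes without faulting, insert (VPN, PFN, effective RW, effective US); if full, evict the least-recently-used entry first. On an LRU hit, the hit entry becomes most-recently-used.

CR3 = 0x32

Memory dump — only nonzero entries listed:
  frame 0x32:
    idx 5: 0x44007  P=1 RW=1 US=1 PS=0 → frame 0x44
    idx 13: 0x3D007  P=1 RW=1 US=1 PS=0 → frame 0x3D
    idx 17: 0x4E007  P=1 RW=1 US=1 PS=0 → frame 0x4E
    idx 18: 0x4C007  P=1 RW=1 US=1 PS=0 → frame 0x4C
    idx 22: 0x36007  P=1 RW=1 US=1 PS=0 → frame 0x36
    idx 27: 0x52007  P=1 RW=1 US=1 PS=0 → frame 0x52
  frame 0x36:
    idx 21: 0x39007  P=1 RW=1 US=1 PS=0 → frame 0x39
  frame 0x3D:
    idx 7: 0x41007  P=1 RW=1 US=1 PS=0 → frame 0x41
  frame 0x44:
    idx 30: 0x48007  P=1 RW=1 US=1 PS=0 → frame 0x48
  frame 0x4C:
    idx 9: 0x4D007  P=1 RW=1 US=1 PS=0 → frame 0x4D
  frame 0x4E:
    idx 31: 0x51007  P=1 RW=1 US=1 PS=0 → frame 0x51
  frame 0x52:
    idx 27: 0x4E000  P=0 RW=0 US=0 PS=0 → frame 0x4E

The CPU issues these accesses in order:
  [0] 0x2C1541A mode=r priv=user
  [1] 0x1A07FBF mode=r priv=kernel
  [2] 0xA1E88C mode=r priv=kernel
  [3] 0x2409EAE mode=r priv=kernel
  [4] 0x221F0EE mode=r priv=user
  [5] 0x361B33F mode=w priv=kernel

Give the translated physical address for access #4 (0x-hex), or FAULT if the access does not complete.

Trace:
#0 VA=0x2C1541A (r,user):
  L0: frame=0x32 idx=22 entry=0x36007 [P=1 RW=1 US=1 PS=0]
  L1: frame=0x36 idx=21 entry=0x39007 [P=1 RW=1 US=1 PS=0]
  ⇒ phys 0x3941A  [2 reads]
#1 VA=0x1A07FBF (r,kernel):
  L0: frame=0x32 idx=13 entry=0x3D007 [P=1 RW=1 US=1 PS=0]
  L1: frame=0x3D idx=7 entry=0x41007 [P=1 RW=1 US=1 PS=0]
  ⇒ phys 0x41FBF  [2 reads]
#2 VA=0xA1E88C (r,kernel):
  L0: frame=0x32 idx=5 entry=0x44007 [P=1 RW=1 US=1 PS=0]
  L1: frame=0x44 idx=30 entry=0x48007 [P=1 RW=1 US=1 PS=0]
  ⇒ phys 0x4888C  [2 reads]
#3 VA=0x2409EAE (r,kernel):
  L0: frame=0x32 idx=18 entry=0x4C007 [P=1 RW=1 US=1 PS=0]
  L1: frame=0x4C idx=9 entry=0x4D007 [P=1 RW=1 US=1 PS=0]
  ⇒ phys 0x4DEAE  [2 reads]
#4 VA=0x221F0EE (r,user):
  L0: frame=0x32 idx=17 entry=0x4E007 [P=1 RW=1 US=1 PS=0]
  L1: frame=0x4E idx=31 entry=0x51007 [P=1 RW=1 US=1 PS=0]
  ⇒ phys 0x510EE  [2 reads]
#5 VA=0x361B33F (w,kernel):
  L0: frame=0x32 idx=27 entry=0x52007 [P=1 RW=1 US=1 PS=0]
  L1: frame=0x52 idx=27 entry=0x4E000 [P=0 RW=0 US=0 PS=0]
  ✗ PAGE_NOT_PRESENT  [2 reads]

Access #4 PA: 0x510EE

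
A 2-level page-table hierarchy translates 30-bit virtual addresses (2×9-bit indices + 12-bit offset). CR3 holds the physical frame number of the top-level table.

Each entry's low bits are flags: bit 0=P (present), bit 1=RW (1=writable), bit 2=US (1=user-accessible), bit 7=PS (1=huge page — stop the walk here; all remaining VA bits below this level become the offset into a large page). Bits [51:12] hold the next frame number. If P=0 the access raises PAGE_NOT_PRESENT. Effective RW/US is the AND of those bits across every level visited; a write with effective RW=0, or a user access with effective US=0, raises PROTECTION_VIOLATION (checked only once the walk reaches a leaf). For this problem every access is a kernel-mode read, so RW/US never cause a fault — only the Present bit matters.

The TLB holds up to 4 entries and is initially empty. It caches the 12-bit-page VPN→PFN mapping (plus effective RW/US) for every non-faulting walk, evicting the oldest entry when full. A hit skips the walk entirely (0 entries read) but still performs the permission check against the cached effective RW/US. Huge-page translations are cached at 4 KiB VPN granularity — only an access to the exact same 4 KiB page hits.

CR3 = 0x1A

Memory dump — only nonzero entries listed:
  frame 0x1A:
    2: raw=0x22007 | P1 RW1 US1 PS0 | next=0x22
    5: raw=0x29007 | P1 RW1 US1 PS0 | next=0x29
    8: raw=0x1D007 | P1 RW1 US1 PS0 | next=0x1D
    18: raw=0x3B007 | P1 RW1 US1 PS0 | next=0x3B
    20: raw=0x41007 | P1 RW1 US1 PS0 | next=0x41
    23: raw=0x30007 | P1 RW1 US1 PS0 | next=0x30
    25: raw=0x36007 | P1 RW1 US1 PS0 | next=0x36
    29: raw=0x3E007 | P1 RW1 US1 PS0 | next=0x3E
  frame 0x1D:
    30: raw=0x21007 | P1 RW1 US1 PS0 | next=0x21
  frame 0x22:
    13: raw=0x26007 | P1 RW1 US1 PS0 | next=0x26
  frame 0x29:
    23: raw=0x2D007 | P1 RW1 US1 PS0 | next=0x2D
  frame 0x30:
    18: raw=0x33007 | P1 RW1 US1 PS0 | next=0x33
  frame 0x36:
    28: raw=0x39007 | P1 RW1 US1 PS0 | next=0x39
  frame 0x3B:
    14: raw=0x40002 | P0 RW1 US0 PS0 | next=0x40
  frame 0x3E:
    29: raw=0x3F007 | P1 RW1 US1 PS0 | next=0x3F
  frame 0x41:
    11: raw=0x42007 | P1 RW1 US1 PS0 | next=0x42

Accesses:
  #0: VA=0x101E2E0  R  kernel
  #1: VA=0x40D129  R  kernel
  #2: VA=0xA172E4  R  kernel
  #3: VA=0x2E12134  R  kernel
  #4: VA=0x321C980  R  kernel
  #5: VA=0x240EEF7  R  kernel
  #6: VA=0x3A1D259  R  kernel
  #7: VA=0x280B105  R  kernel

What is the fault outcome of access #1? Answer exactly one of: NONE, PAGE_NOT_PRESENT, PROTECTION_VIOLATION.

Walk each access:
#0 VA=0x101E2E0 (r,kernel):
  L0 @0x1A[8] → 0x1D007  P=1,RW=1,US=1,PS=0
  L1 @0x1D[30] → 0x21007  P=1,RW=1,US=1,PS=0
  → PA=0x212E0  (2 entries read)
#1 VA=0x40D129 (r,kernel):
  L0 @0x1A[2] → 0x22007  P=1,RW=1,US=1,PS=0
  L1 @0x22[13] → 0x26007  P=1,RW=1,US=1,PS=0
  → PA=0x26129  (2 entries read)
#2 VA=0xA172E4 (r,kernel):
  L0 @0x1A[5] → 0x29007  P=1,RW=1,US=1,PS=0
  L1 @0x29[23] → 0x2D007  P=1,RW=1,US=1,PS=0
  → PA=0x2D2E4  (2 entries read)
#3 VA=0x2E12134 (r,kernel):
  L0 @0x1A[23] → 0x30007  P=1,RW=1,US=1,PS=0
  L1 @0x30[18] → 0x33007  P=1,RW=1,US=1,PS=0
  → PA=0x33134  (2 entries read)
#4 VA=0x321C980 (r,kernel):
  L0 @0x1A[25] → 0x36007  P=1,RW=1,US=1,PS=0
  L1 @0x36[28] → 0x39007  P=1,RW=1,US=1,PS=0
  → PA=0x39980  (2 entries read)
#5 VA=0x240EEF7 (r,kernel):
  L0 @0x1A[18] → 0x3B007  P=1,RW=1,US=1,PS=0
  L1 @0x3B[14] → 0x40002  P=0,RW=1,US=0,PS=0
  ⇒ fault: PAGE_NOT_PRESENT  — 2 lookups
#6 VA=0x3A1D259 (r,kernel):
  L0 @0x1A[29] → 0x3E007  P=1,RW=1,US=1,PS=0
  L1 @0x3E[29] → 0x3F007  P=1,RW=1,US=1,PS=0
  → PA=0x3F259  (2 entries read)
#7 VA=0x280B105 (r,kernel):
  L0 @0x1A[20] → 0x41007  P=1,RW=1,US=1,PS=0
  L1 @0x41[11] → 0x42007  P=1,RW=1,US=1,PS=0
  → PA=0x42105  (2 entries read)

Access #1 fault: NONE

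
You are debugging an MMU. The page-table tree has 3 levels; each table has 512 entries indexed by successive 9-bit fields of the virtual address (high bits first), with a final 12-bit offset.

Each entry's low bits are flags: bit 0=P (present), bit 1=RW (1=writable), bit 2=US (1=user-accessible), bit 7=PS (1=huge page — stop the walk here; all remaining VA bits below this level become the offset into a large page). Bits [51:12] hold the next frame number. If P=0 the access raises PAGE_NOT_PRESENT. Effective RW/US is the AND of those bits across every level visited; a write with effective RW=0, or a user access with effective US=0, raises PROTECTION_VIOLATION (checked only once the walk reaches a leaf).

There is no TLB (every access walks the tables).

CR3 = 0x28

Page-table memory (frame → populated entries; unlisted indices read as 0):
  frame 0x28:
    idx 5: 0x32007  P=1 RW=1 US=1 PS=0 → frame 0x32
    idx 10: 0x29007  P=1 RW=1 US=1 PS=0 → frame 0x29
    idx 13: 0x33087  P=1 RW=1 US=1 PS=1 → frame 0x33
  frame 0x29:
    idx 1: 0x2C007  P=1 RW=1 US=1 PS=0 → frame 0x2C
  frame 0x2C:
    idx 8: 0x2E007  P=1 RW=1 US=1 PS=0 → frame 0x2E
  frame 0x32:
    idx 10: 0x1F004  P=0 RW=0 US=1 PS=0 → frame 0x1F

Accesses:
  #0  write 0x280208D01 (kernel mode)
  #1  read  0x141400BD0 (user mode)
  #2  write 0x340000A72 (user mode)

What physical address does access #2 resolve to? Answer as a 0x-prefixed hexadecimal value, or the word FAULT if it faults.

Walk each access:
#0 VA=0x280208D01 (w,kernel):
  L0 @0x28[10] → 0x29007  P=1,RW=1,US=1,PS=0
  L1 @0x29[1] → 0x2C007  P=1,RW=1,US=1,PS=0
  L2 @0x2C[8] → 0x2E007  P=1,RW=1,US=1,PS=0
  ✓ 0x2ED01  — 3 lookups
#1 VA=0x141400BD0 (r,user):
  L0 @0x28[5] → 0x32007  P=1,RW=1,US=1,PS=0
  L1 @0x32[10] → 0x1F004  P=0,RW=0,US=1,PS=0
  ✗ PAGE_NOT_PRESENT  [2 reads]
#2 VA=0x340000A72 (w,user):
  L0 @0x28[13] → 0x33087  P=1,RW=1,US=1,PS=1
  ✓ 0x33A72 (huge @L0)  — 1 lookups

Access #2 PA: 0x33A72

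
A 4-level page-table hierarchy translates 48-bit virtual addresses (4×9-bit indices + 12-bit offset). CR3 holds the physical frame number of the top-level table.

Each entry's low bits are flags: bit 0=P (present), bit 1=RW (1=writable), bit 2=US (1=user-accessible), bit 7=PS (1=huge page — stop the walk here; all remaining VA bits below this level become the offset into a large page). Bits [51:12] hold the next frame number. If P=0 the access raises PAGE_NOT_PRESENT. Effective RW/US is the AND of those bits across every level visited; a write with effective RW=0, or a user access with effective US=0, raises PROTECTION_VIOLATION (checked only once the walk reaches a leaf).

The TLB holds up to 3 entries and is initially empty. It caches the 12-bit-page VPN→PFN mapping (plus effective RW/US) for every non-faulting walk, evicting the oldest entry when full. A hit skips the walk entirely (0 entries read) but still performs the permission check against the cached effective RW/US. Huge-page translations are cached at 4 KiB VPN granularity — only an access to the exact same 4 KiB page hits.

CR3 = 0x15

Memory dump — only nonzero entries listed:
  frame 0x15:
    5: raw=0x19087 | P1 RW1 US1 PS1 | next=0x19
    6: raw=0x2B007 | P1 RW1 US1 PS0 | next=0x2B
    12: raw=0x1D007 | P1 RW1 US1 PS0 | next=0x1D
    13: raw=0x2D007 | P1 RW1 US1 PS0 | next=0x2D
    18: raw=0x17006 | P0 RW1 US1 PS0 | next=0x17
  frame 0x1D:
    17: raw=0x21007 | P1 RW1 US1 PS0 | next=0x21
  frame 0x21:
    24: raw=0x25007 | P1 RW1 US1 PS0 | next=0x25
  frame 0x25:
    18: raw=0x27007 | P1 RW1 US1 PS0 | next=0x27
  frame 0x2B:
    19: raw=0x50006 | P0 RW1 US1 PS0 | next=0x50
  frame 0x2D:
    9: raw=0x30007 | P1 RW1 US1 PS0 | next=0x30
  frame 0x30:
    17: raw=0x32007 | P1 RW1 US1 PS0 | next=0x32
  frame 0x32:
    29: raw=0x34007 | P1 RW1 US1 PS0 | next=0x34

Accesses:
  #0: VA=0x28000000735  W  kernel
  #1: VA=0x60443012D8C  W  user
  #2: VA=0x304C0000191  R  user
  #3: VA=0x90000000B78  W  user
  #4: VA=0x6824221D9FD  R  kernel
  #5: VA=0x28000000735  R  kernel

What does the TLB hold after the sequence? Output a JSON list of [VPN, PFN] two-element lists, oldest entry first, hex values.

Walk each access:
#0 VA=0x28000000735 (w,kernel):
  lvl0: tbl 0x15, slot 5 ⇒ 0x19087 (P1/RW1/US1/PS1)
  ⇒ phys 0x19735 (huge @L0)  [1 reads]
#1 VA=0x60443012D8C (w,user):
  lvl0: tbl 0x15, slot 12 ⇒ 0x1D007 (P1/RW1/US1/PS0)
  lvl1: tbl 0x1D, slot 17 ⇒ 0x21007 (P1/RW1/US1/PS0)
  lvl2: tbl 0x21, slot 24 ⇒ 0x25007 (P1/RW1/US1/PS0)
  lvl3: tbl 0x25, slot 18 ⇒ 0x27007 (P1/RW1/US1/PS0)
  ⇒ phys 0x27D8C  [4 reads]
#2 VA=0x304C0000191 (r,user):
  lvl0: tbl 0x15, slot 6 ⇒ 0x2B007 (P1/RW1/US1/PS0)
  lvl1: tbl 0x2B, slot 19 ⇒ 0x50006 (P0/RW1/US1/PS0)
  → PAGE_NOT_PRESENT  (2 entries read)
#3 VA=0x90000000B78 (w,user):
  lvl0: tbl 0x15, slot 18 ⇒ 0x17006 (P0/RW1/US1/PS0)
  → PAGE_NOT_PRESENT  (1 entries read)
#4 VA=0x6824221D9FD (r,kernel):
  lvl0: tbl 0x15, slot 13 ⇒ 0x2D007 (P1/RW1/US1/PS0)
  lvl1: tbl 0x2D, slot 9 ⇒ 0x30007 (P1/RW1/US1/PS0)
  lvl2: tbl 0x30, slot 17 ⇒ 0x32007 (P1/RW1/US1/PS0)
  lvl3: tbl 0x32, slot 29 ⇒ 0x34007 (P1/RW1/US1/PS0)
  ⇒ phys 0x349FD  [4 reads]
#5 VA=0x28000000735 (r,kernel):
  TLB hit vpn=0x28000000 → PA=0x19735

TLB: [["0x28000000", "0x19"], ["0x60443012", "0x27"], ["0x6824221D", "0x34"]]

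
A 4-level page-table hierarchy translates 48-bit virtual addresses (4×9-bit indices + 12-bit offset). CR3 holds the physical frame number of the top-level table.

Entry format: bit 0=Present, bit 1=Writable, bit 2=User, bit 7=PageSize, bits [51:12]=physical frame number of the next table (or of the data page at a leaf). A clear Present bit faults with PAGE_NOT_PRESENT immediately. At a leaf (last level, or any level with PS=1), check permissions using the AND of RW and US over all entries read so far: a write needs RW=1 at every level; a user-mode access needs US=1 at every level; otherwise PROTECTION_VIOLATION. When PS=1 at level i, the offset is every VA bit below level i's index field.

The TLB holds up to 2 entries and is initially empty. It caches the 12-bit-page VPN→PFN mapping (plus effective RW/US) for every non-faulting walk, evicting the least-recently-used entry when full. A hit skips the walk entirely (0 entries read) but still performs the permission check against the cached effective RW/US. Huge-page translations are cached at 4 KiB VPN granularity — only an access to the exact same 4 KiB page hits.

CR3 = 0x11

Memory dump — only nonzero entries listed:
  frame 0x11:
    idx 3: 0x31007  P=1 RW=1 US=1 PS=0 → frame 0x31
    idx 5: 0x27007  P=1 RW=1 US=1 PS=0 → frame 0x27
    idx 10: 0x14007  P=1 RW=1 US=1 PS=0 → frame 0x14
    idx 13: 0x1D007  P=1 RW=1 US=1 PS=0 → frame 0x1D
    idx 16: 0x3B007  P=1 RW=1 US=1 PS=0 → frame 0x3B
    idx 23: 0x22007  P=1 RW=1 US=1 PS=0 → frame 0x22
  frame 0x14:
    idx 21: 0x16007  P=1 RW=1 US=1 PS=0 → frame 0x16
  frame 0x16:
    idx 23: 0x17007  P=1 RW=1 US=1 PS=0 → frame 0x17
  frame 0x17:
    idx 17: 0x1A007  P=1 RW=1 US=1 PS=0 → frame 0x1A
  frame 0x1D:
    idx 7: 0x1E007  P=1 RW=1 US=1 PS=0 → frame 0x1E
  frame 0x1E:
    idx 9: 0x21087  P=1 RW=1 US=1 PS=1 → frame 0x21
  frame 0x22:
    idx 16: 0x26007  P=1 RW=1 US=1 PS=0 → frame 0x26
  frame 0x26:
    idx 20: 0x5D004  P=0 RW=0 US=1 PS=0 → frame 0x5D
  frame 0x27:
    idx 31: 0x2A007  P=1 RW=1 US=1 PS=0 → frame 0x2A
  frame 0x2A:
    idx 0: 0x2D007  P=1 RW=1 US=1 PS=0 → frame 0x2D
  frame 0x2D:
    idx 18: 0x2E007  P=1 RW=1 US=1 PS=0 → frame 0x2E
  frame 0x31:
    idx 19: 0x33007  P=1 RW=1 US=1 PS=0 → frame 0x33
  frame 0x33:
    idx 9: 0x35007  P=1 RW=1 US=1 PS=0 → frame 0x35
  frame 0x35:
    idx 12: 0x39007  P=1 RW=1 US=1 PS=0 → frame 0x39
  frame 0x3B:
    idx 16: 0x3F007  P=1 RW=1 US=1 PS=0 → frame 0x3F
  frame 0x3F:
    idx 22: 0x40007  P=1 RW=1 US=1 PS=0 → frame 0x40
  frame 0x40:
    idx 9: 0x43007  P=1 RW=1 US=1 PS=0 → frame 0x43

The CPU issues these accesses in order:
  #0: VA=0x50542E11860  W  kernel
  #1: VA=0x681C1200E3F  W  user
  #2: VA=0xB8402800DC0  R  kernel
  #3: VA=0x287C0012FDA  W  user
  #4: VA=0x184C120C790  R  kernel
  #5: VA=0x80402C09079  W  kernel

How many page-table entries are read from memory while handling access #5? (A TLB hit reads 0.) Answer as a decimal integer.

Per-access translation:
#0 VA=0x50542E11860 (w,kernel):
  lvl0: tbl 0x11, slot 10 ⇒ 0x14007 (P1/RW1/US1/PS0)
  lvl1: tbl 0x14, slot 21 ⇒ 0x16007 (P1/RW1/US1/PS0)
  lvl2: tbl 0x16, slot 23 ⇒ 0x17007 (P1/RW1/US1/PS0)
  lvl3: tbl 0x17, slot 17 ⇒ 0x1A007 (P1/RW1/US1/PS0)
  ⇒ phys 0x1A860  [4 reads]
#1 VA=0x681C1200E3F (w,user):
  lvl0: tbl 0x11, slot 13 ⇒ 0x1D007 (P1/RW1/US1/PS0)
  lvl1: tbl 0x1D, slot 7 ⇒ 0x1E007 (P1/RW1/US1/PS0)
  lvl2: tbl 0x1E, slot 9 ⇒ 0x21087 (P1/RW1/US1/PS1)
  ⇒ phys 0x21E3F (huge @L2)  [3 reads]
#2 VA=0xB8402800DC0 (r,kernel):
  lvl0: tbl 0x11, slot 23 ⇒ 0x22007 (P1/RW1/US1/PS0)
  lvl1: tbl 0x22, slot 16 ⇒ 0x26007 (P1/RW1/US1/PS0)
  lvl2: tbl 0x26, slot 20 ⇒ 0x5D004 (P0/RW0/US1/PS0)
  ✗ PAGE_NOT_PRESENT  [3 reads]
#3 VA=0x287C0012FDA (w,user):
  lvl0: tbl 0x11, slot 5 ⇒ 0x27007 (P1/RW1/US1/PS0)
  lvl1: tbl 0x27, slot 31 ⇒ 0x2A007 (P1/RW1/US1/PS0)
  lvl2: tbl 0x2A, slot 0 ⇒ 0x2D007 (P1/RW1/US1/PS0)
  lvl3: tbl 0x2D, slot 18 ⇒ 0x2E007 (P1/RW1/US1/PS0)
  ⇒ phys 0x2EFDA  [4 reads]
#4 VA=0x184C120C790 (r,kernel):
  lvl0: tbl 0x11, slot 3 ⇒ 0x31007 (P1/RW1/US1/PS0)
  lvl1: tbl 0x31, slot 19 ⇒ 0x33007 (P1/RW1/US1/PS0)
  lvl2: tbl 0x33, slot 9 ⇒ 0x35007 (P1/RW1/US1/PS0)
  lvl3: tbl 0x35, slot 12 ⇒ 0x39007 (P1/RW1/US1/PS0)
  ⇒ phys 0x39790  [4 reads]
#5 VA=0x80402C09079 (w,kernel):
  lvl0: tbl 0x11, slot 16 ⇒ 0x3B007 (P1/RW1/US1/PS0)
  lvl1: tbl 0x3B, slot 16 ⇒ 0x3F007 (P1/RW1/US1/PS0)
  lvl2: tbl 0x3F, slot 22 ⇒ 0x40007 (P1/RW1/US1/PS0)
  lvl3: tbl 0x40, slot 9 ⇒ 0x43007 (P1/RW1/US1/PS0)
  ⇒ phys 0x43079  [4 reads]

Entries read for #5: 4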